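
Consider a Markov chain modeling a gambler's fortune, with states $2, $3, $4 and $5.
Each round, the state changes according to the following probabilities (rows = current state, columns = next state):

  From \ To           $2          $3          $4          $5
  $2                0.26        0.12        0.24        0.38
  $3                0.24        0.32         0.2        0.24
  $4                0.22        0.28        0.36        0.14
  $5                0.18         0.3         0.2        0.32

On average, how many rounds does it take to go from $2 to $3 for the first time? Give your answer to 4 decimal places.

Let t(s) be the expected number of rounds to first reach $3 from state s, with t($3) = 0. Conditioning on the first round:
t($2) = 1 + 0.26·t($2) + 0.24·t($4) + 0.38·t($5)
t($4) = 1 + 0.22·t($2) + 0.36·t($4) + 0.14·t($5)
t($5) = 1 + 0.18·t($2) + 0.2·t($4) + 0.32·t($5)
Solving: t($2) = 4.6420, t($4) = 4.0064, t($5) = 3.8777.
Expected rounds from $2 to $3: 4.6420.

4.6420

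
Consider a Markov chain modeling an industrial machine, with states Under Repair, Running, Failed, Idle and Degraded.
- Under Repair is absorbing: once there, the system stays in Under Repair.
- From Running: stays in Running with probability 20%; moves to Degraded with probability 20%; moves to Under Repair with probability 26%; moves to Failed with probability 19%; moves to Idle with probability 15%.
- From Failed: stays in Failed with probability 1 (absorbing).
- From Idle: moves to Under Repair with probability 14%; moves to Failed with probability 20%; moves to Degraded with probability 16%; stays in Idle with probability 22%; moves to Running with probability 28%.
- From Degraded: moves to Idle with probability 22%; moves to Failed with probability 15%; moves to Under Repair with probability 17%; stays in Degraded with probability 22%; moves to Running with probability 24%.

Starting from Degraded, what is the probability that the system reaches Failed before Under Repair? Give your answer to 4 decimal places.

0.4779

Let h(s) be the probability of absorption at Failed starting from transient state s. Then h(Failed) = 1 and h(Under Repair) = 0. By first-step analysis:
h(Running) = 0.26·0 + 0.2·h(Running) + 0.19·1 + 0.15·h(Idle) + 0.2·h(Degraded)
h(Idle) = 0.14·0 + 0.28·h(Running) + 0.2·1 + 0.22·h(Idle) + 0.16·h(Degraded)
h(Degraded) = 0.17·0 + 0.24·h(Running) + 0.15·1 + 0.22·h(Idle) + 0.22·h(Degraded)
Solving: h(Running) = 0.4540, h(Idle) = 0.5174, h(Degraded) = 0.4779.
Starting from Degraded, the probability is 0.4779.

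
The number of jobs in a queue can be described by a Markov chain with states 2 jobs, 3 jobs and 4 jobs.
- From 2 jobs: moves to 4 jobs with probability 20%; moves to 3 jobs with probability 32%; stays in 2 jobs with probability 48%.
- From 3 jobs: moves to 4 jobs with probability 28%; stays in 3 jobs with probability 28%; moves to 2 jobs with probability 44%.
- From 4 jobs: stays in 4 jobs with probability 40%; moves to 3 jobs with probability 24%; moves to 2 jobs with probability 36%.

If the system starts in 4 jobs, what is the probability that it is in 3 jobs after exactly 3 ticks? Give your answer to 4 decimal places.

Propagate the distribution vector 3 ticks from 4 jobs.
After 0 ticks: (0.0000, 0.0000, 1.0000)
After 1 tick: (0.3600, 0.2400, 0.4000)
After 2 ticks: (0.4224, 0.2784, 0.2992)
After 3 ticks: (0.4330, 0.2849, 0.2821)
P(in 3 jobs after 3 ticks) = 0.2849

0.2849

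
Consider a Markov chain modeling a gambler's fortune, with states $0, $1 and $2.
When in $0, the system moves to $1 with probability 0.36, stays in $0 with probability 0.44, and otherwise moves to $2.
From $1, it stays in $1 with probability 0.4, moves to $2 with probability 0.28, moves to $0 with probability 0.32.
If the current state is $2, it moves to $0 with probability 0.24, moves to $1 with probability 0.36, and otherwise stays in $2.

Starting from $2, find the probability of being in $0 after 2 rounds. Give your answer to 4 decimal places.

Sum over the intermediate state after 1 round:
P = P($2→$0)·P($0→$0) + P($2→$1)·P($1→$0) + P($2→$2)·P($2→$0)
  = 0.24×0.44 + 0.36×0.32 + 0.4×0.24
  = 0.1056 + 0.1152 + 0.0960 = 0.3168

0.3168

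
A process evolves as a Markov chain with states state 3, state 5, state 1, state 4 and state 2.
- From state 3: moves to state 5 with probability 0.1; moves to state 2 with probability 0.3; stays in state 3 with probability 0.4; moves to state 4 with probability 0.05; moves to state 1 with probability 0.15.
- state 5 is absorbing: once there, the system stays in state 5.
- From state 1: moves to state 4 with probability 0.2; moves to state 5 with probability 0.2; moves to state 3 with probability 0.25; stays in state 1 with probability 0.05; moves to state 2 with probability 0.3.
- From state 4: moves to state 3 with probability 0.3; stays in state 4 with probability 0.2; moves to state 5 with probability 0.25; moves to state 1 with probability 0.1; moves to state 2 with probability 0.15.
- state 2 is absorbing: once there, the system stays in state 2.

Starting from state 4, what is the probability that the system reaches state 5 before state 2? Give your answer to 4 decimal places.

Let h(s) be the probability of absorption at state 5 starting from transient state s. Then h(state 5) = 1 and h(state 2) = 0. By first-step analysis:
h(state 3) = 0.4·h(state 3) + 0.1·1 + 0.15·h(state 1) + 0.05·h(state 4) + 0.3·0
h(state 1) = 0.25·h(state 3) + 0.2·1 + 0.05·h(state 1) + 0.2·h(state 4) + 0.3·0
h(state 4) = 0.3·h(state 3) + 0.25·1 + 0.1·h(state 1) + 0.2·h(state 4) + 0.15·0
Solving: h(state 3) = 0.3039, h(state 1) = 0.3906, h(state 4) = 0.4753.
Starting from state 4, the probability is 0.4753.

0.4753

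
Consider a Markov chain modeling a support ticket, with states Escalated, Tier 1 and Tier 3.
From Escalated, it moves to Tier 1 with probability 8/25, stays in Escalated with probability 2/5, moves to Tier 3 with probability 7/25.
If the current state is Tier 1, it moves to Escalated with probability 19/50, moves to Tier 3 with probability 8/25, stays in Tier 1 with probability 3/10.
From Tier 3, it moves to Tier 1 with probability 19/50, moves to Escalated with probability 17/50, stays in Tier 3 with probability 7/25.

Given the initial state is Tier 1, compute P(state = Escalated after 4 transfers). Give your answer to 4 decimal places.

0.3758

Propagate the distribution vector 4 transfers from Tier 1.
After 0 transfers: (0.0000, 1.0000, 0.0000)
After 1 transfer: (0.3800, 0.3000, 0.3200)
After 2 transfers: (0.3748, 0.3332, 0.2920)
After 3 transfers: (0.3758, 0.3309, 0.2933)
After 4 transfers: (0.3758, 0.3310, 0.2932)
P(in Escalated after 4 transfers) = 0.3758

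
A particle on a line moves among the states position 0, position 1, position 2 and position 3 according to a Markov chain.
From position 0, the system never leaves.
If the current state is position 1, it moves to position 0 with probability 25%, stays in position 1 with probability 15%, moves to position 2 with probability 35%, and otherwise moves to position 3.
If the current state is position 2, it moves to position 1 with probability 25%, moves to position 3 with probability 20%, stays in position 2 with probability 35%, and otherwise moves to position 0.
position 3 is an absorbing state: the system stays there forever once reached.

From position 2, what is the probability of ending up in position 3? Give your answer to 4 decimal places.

Let h(s) be the probability of absorption at position 3 starting from transient state s. Then h(position 3) = 1 and h(position 0) = 0. By first-step analysis:
h(position 1) = 0.25·0 + 0.15·h(position 1) + 0.35·h(position 2) + 0.25·1
h(position 2) = 0.2·0 + 0.25·h(position 1) + 0.35·h(position 2) + 0.2·1
Solving: h(position 1) = 0.5000, h(position 2) = 0.5000.
Starting from position 2, the probability is 0.5000.

0.5000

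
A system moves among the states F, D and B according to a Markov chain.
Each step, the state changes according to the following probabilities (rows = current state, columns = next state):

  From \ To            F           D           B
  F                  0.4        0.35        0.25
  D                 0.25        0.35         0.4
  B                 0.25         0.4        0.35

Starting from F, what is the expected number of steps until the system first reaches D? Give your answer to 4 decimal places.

Let t(s) be the expected number of steps to first reach D from state s, with t(D) = 0. Conditioning on the first step:
t(F) = 1 + 0.4·t(F) + 0.25·t(B)
t(B) = 1 + 0.25·t(F) + 0.35·t(B)
Solving: t(F) = 2.7481, t(B) = 2.5954.
Expected steps from F to D: 2.7481.

2.7481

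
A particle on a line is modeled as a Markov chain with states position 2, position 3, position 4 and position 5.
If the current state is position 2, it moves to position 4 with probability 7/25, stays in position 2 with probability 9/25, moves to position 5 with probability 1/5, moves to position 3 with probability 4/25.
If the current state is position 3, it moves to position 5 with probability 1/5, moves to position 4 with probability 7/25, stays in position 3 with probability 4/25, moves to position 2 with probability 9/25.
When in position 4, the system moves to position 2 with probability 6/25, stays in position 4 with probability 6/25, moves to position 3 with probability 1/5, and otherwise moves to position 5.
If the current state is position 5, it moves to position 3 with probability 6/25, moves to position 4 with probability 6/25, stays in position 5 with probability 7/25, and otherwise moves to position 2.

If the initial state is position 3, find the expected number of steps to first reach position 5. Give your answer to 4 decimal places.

Let t(s) be the expected number of steps to first reach position 5 from state s, with t(position 5) = 0. Conditioning on the first step:
t(position 2) = 1 + 0.36·t(position 2) + 0.16·t(position 3) + 0.28·t(position 4)
t(position 3) = 1 + 0.36·t(position 2) + 0.16·t(position 3) + 0.28·t(position 4)
t(position 4) = 1 + 0.24·t(position 2) + 0.2·t(position 3) + 0.24·t(position 4)
Solving: t(position 2) = 4.3046, t(position 3) = 4.3046, t(position 4) = 3.8079.
Expected steps from position 3 to position 5: 4.3046.

4.3046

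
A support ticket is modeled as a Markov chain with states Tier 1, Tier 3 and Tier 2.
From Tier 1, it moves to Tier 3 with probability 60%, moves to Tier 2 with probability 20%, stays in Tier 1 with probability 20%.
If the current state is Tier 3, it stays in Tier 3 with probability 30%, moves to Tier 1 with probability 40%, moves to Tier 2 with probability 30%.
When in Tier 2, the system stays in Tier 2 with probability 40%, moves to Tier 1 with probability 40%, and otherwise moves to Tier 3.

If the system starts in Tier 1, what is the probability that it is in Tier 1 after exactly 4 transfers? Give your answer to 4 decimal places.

0.3344

Propagate the distribution vector 4 transfers from Tier 1.
After 0 transfers: (1.0000, 0.0000, 0.0000)
After 1 transfer: (0.2000, 0.6000, 0.2000)
After 2 transfers: (0.3600, 0.3400, 0.3000)
After 3 transfers: (0.3280, 0.3780, 0.2940)
After 4 transfers: (0.3344, 0.3690, 0.2966)
P(in Tier 1 after 4 transfers) = 0.3344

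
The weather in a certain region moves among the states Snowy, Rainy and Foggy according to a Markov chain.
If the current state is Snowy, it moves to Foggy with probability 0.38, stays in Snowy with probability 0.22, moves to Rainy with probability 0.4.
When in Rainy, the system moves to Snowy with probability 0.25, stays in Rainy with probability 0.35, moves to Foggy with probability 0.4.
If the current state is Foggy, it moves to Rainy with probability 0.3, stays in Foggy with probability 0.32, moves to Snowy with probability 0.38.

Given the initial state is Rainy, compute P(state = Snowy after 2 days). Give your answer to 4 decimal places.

0.2945

Sum over the intermediate state after 1 day:
P = P(Rainy→Snowy)·P(Snowy→Snowy) + P(Rainy→Rainy)·P(Rainy→Snowy) + P(Rainy→Foggy)·P(Foggy→Snowy)
  = 0.25×0.22 + 0.35×0.25 + 0.4×0.38
  = 0.0550 + 0.0875 + 0.1520 = 0.2945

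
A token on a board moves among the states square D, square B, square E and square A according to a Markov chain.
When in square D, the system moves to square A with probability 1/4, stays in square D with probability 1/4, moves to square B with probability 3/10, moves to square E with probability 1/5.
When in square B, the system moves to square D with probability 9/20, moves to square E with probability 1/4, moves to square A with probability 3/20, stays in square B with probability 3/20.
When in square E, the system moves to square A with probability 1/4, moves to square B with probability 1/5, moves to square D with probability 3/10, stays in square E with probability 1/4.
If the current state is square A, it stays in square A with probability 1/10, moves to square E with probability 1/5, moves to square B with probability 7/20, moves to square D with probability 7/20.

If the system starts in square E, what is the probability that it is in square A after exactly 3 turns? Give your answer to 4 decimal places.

0.1954

Propagate the distribution vector 3 turns from square E.
After 0 turns: (0.0000, 0.0000, 1.0000, 0.0000)
After 1 turn: (0.3000, 0.2000, 0.2500, 0.2500)
After 2 turns: (0.3275, 0.2575, 0.2225, 0.1925)
After 3 turns: (0.3319, 0.2488, 0.2240, 0.1954)
P(in square A after 3 turns) = 0.1954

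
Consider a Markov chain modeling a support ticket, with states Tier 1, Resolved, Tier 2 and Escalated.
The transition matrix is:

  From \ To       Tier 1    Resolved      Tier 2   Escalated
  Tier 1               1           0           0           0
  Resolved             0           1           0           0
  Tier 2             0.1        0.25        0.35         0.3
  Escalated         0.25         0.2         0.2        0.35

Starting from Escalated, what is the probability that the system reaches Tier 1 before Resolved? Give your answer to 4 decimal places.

0.5034

Let h(s) be the probability of absorption at Tier 1 starting from transient state s. Then h(Tier 1) = 1 and h(Resolved) = 0. By first-step analysis:
h(Tier 2) = 0.1·1 + 0.25·0 + 0.35·h(Tier 2) + 0.3·h(Escalated)
h(Escalated) = 0.25·1 + 0.2·0 + 0.2·h(Tier 2) + 0.35·h(Escalated)
Solving: h(Tier 2) = 0.3862, h(Escalated) = 0.5034.
Starting from Escalated, the probability is 0.5034.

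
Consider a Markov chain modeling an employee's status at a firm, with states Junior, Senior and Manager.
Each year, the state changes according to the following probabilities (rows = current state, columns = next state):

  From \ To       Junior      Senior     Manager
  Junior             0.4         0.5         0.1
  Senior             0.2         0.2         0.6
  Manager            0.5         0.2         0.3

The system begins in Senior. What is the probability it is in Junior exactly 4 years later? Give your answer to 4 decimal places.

0.3642

Propagate the distribution vector 4 years from Senior.
After 0 years: (0.0000, 1.0000, 0.0000)
After 1 year: (0.2000, 0.2000, 0.6000)
After 2 years: (0.4200, 0.2600, 0.3200)
After 3 years: (0.3800, 0.3260, 0.2940)
After 4 years: (0.3642, 0.3140, 0.3218)
P(in Junior after 4 years) = 0.3642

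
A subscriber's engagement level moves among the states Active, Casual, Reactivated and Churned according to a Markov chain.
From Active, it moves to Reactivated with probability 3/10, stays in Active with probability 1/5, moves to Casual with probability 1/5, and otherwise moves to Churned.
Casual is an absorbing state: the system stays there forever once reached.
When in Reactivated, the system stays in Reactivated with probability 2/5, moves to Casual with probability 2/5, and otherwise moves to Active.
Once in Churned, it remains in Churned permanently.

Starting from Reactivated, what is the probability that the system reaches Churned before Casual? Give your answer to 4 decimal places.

Let h(s) be the probability of absorption at Churned starting from transient state s. Then h(Churned) = 1 and h(Casual) = 0. By first-step analysis:
h(Active) = 0.2·h(Active) + 0.2·0 + 0.3·h(Reactivated) + 0.3·1
h(Reactivated) = 0.2·h(Active) + 0.4·0 + 0.4·h(Reactivated)
Solving: h(Active) = 0.4286, h(Reactivated) = 0.1429.
Starting from Reactivated, the probability is 0.1429.

0.1429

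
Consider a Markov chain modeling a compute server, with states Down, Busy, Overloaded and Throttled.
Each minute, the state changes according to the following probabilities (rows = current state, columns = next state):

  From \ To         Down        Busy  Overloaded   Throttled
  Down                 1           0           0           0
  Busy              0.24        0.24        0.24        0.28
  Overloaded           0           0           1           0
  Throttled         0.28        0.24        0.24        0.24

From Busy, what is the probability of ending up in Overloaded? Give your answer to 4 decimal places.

Let h(s) be the probability of absorption at Overloaded starting from transient state s. Then h(Overloaded) = 1 and h(Down) = 0. By first-step analysis:
h(Busy) = 0.24·0 + 0.24·h(Busy) + 0.24·1 + 0.28·h(Throttled)
h(Throttled) = 0.28·0 + 0.24·h(Busy) + 0.24·1 + 0.24·h(Throttled)
Solving: h(Busy) = 0.4890, h(Throttled) = 0.4702.
Starting from Busy, the probability is 0.4890.

0.4890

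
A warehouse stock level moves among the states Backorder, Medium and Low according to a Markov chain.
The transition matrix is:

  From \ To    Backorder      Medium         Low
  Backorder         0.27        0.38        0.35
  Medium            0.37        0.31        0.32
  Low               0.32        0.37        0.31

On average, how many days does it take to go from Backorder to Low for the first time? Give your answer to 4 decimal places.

2.9468

Let t(s) be the expected number of days to first reach Low from state s, with t(Low) = 0. Conditioning on the first day:
t(Backorder) = 1 + 0.27·t(Backorder) + 0.38·t(Medium)
t(Medium) = 1 + 0.37·t(Backorder) + 0.31·t(Medium)
Solving: t(Backorder) = 2.9468, t(Medium) = 3.0295.
Expected days from Backorder to Low: 2.9468.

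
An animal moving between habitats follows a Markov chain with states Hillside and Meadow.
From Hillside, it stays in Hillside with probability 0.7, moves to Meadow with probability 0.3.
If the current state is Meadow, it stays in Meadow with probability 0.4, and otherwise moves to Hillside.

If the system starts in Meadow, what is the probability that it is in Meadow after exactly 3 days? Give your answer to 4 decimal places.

Propagate the distribution vector 3 days from Meadow.
After 0 days: (0.0000, 1.0000)
After 1 day: (0.6000, 0.4000)
After 2 days: (0.6600, 0.3400)
After 3 days: (0.6660, 0.3340)
P(in Meadow after 3 days) = 0.3340

0.3340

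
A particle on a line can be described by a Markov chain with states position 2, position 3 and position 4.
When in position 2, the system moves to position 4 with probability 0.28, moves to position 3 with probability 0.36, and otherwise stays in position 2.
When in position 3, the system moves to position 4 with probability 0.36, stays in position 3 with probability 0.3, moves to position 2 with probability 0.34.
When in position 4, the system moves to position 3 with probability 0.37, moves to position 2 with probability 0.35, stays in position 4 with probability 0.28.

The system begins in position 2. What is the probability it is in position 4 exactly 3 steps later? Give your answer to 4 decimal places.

Propagate the distribution vector 3 steps from position 2.
After 0 steps: (1.0000, 0.0000, 0.0000)
After 1 step: (0.3600, 0.3600, 0.2800)
After 2 steps: (0.3500, 0.3412, 0.3088)
After 3 steps: (0.3501, 0.3426, 0.3073)
P(in position 4 after 3 steps) = 0.3073

0.3073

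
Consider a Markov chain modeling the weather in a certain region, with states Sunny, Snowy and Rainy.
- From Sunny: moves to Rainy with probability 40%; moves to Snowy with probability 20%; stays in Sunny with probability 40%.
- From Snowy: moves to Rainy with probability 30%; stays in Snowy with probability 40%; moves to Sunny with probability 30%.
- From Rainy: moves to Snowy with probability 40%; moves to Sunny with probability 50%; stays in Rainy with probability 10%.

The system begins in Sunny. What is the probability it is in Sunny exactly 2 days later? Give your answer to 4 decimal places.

0.4200

Sum over the intermediate state after 1 day:
P = P(Sunny→Sunny)·P(Sunny→Sunny) + P(Sunny→Snowy)·P(Snowy→Sunny) + P(Sunny→Rainy)·P(Rainy→Sunny)
  = 0.4×0.4 + 0.2×0.3 + 0.4×0.5
  = 0.1600 + 0.0600 + 0.2000 = 0.4200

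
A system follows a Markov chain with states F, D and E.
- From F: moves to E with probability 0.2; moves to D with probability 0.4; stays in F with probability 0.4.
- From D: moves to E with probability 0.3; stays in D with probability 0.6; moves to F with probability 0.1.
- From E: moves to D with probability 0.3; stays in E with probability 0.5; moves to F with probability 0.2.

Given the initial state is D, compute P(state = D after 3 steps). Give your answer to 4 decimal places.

0.4630

Propagate the distribution vector 3 steps from D.
After 0 steps: (0.0000, 1.0000, 0.0000)
After 1 step: (0.1000, 0.6000, 0.3000)
After 2 steps: (0.1600, 0.4900, 0.3500)
After 3 steps: (0.1830, 0.4630, 0.3540)
P(in D after 3 steps) = 0.4630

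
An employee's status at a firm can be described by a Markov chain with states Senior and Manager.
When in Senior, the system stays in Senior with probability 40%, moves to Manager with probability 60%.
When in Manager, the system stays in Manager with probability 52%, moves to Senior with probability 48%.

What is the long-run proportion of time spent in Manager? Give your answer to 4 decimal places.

0.5556

Let the stationary distribution be π with π = πP and π_1 + π_2 = 1.
π_1 = 0.4·π_1 + 0.48·π_2
Solving with the normalization constraint gives π = (0.4444, 0.5556).
So the stationary probability of Manager is 0.5556.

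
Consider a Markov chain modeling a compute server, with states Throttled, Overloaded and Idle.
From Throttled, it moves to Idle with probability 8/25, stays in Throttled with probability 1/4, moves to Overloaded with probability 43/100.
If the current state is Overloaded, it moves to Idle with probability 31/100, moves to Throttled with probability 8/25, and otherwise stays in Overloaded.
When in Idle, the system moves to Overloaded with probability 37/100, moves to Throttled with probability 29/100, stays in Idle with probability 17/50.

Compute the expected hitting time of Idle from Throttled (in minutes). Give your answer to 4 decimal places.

Let t(s) be the expected number of minutes to first reach Idle from state s, with t(Idle) = 0. Conditioning on the first minute:
t(Throttled) = 1 + 0.25·t(Throttled) + 0.43·t(Overloaded)
t(Overloaded) = 1 + 0.32·t(Throttled) + 0.37·t(Overloaded)
Solving: t(Throttled) = 3.1651, t(Overloaded) = 3.1950.
Expected minutes from Throttled to Idle: 3.1651.

3.1651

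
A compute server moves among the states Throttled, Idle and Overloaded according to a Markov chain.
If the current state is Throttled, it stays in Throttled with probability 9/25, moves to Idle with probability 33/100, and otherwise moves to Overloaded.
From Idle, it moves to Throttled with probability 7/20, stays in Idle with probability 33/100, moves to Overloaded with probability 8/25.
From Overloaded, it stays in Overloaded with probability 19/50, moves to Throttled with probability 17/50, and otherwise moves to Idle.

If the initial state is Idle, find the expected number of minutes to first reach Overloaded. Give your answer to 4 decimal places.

Let t(s) be the expected number of minutes to first reach Overloaded from state s, with t(Overloaded) = 0. Conditioning on the first minute:
t(Throttled) = 1 + 0.36·t(Throttled) + 0.33·t(Idle)
t(Idle) = 1 + 0.35·t(Throttled) + 0.33·t(Idle)
Solving: t(Throttled) = 3.1918, t(Idle) = 3.1599.
Expected minutes from Idle to Overloaded: 3.1599.

3.1599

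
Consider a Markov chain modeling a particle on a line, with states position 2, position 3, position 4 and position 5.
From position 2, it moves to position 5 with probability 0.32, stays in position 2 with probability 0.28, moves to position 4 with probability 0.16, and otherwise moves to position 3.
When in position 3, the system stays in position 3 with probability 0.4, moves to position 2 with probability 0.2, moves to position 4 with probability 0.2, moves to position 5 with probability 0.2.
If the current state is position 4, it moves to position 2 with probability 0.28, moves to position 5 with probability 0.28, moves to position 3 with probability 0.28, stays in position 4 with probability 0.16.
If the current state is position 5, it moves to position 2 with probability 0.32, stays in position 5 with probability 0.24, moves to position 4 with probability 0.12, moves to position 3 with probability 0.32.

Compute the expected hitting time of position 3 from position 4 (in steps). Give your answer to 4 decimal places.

3.5769

Let t(s) be the expected number of steps to first reach position 3 from state s, with t(position 3) = 0. Conditioning on the first step:
t(position 2) = 1 + 0.28·t(position 2) + 0.16·t(position 4) + 0.32·t(position 5)
t(position 4) = 1 + 0.28·t(position 2) + 0.16·t(position 4) + 0.28·t(position 5)
t(position 5) = 1 + 0.32·t(position 2) + 0.12·t(position 4) + 0.24·t(position 5)
Solving: t(position 2) = 3.7147, t(position 4) = 3.5769, t(position 5) = 3.4447.
Expected steps from position 4 to position 3: 3.5769.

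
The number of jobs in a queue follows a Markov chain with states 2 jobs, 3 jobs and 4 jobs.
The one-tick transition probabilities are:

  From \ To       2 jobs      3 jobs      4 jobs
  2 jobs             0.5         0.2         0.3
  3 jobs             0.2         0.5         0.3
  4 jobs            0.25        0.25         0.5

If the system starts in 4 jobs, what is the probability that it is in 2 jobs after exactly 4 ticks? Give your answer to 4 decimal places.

Propagate the distribution vector 4 ticks from 4 jobs.
After 0 ticks: (0.0000, 0.0000, 1.0000)
After 1 tick: (0.2500, 0.2500, 0.5000)
After 2 ticks: (0.3000, 0.3000, 0.4000)
After 3 ticks: (0.3100, 0.3100, 0.3800)
After 4 ticks: (0.3120, 0.3120, 0.3760)
P(in 2 jobs after 4 ticks) = 0.3120

0.3120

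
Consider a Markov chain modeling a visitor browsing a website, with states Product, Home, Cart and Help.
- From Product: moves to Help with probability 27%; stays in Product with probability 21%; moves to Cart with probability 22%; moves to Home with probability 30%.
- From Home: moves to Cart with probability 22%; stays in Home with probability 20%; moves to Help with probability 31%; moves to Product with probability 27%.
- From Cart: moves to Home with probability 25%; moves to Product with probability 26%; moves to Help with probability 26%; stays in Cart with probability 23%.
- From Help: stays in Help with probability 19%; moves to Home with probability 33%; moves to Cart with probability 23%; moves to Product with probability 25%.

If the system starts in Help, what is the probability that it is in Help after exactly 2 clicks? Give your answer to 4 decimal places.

0.2657

Propagate the distribution vector 2 clicks from Help.
After 0 clicks: (0.0000, 0.0000, 0.0000, 1.0000)
After 1 click: (0.2500, 0.3300, 0.2300, 0.1900)
After 2 clicks: (0.2489, 0.2612, 0.2242, 0.2657)
P(in Help after 2 clicks) = 0.2657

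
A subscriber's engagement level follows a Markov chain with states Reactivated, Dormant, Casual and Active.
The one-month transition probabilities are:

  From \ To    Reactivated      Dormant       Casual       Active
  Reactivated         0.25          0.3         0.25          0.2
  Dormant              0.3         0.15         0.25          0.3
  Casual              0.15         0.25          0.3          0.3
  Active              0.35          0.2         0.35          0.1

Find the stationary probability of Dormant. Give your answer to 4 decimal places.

Let the stationary distribution be π with π = πP and π_1 + π_2 + π_3 + π_4 = 1.
π_1 = 0.25·π_1 + 0.3·π_2 + 0.15·π_3 + 0.35·π_4
π_2 = 0.3·π_1 + 0.15·π_2 + 0.25·π_3 + 0.2·π_4
π_3 = 0.25·π_1 + 0.25·π_2 + 0.3·π_3 + 0.35·π_4
Solving with the normalization constraint gives π = (0.2556, 0.2285, 0.2872, 0.2287).
So the stationary probability of Dormant is 0.2285.

0.2285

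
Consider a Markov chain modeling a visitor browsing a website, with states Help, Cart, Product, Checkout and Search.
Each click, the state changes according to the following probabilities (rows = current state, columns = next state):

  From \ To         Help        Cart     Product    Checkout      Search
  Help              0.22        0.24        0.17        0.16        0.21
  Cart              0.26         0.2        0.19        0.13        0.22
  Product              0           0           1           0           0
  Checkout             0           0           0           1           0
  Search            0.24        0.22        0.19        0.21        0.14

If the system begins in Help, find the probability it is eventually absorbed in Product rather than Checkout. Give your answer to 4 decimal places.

0.5225

Let h(s) be the probability of absorption at Product starting from transient state s. Then h(Product) = 1 and h(Checkout) = 0. By first-step analysis:
h(Help) = 0.22·h(Help) + 0.24·h(Cart) + 0.17·1 + 0.16·0 + 0.21·h(Search)
h(Cart) = 0.26·h(Help) + 0.2·h(Cart) + 0.19·1 + 0.13·0 + 0.22·h(Search)
h(Search) = 0.24·h(Help) + 0.22·h(Cart) + 0.19·1 + 0.21·0 + 0.14·h(Search)
Solving: h(Help) = 0.5225, h(Cart) = 0.5466, h(Search) = 0.5066.
Starting from Help, the probability is 0.5225.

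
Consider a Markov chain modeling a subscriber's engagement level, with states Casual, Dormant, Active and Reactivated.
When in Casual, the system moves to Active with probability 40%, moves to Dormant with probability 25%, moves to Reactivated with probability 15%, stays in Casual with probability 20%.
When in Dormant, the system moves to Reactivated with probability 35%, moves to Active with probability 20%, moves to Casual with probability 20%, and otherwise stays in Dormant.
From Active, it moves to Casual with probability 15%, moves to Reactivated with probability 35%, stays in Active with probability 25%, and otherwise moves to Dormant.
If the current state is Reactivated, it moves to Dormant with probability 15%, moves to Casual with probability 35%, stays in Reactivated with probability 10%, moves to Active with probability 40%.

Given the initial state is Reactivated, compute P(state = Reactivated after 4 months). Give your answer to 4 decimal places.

Propagate the distribution vector 4 months from Reactivated.
After 0 months: (0.0000, 0.0000, 0.0000, 1.0000)
After 1 month: (0.3500, 0.1500, 0.4000, 0.1000)
After 2 months: (0.1950, 0.2400, 0.3100, 0.2550)
After 3 months: (0.2228, 0.2245, 0.3055, 0.2473)
After 4 months: (0.2218, 0.2253, 0.3093, 0.2436)
P(in Reactivated after 4 months) = 0.2436

0.2436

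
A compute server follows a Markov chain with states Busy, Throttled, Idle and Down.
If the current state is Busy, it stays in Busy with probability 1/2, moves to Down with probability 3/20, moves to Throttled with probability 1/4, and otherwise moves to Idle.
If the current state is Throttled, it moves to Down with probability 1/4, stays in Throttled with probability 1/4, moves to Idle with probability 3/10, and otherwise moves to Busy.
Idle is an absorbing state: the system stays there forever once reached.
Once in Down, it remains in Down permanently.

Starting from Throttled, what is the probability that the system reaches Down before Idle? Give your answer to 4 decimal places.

Let h(s) be the probability of absorption at Down starting from transient state s. Then h(Down) = 1 and h(Idle) = 0. By first-step analysis:
h(Busy) = 0.5·h(Busy) + 0.25·h(Throttled) + 0.1·0 + 0.15·1
h(Throttled) = 0.2·h(Busy) + 0.25·h(Throttled) + 0.3·0 + 0.25·1
Solving: h(Busy) = 0.5385, h(Throttled) = 0.4769.
Starting from Throttled, the probability is 0.4769.

0.4769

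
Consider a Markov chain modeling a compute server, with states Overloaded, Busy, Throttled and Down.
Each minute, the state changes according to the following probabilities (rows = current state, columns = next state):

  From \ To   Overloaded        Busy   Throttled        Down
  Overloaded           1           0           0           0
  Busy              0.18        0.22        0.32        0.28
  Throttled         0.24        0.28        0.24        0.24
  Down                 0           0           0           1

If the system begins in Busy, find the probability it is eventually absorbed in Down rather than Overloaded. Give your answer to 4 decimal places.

Let h(s) be the probability of absorption at Down starting from transient state s. Then h(Down) = 1 and h(Overloaded) = 0. By first-step analysis:
h(Busy) = 0.18·0 + 0.22·h(Busy) + 0.32·h(Throttled) + 0.28·1
h(Throttled) = 0.24·0 + 0.28·h(Busy) + 0.24·h(Throttled) + 0.24·1
Solving: h(Busy) = 0.5755, h(Throttled) = 0.5278.
Starting from Busy, the probability is 0.5755.

0.5755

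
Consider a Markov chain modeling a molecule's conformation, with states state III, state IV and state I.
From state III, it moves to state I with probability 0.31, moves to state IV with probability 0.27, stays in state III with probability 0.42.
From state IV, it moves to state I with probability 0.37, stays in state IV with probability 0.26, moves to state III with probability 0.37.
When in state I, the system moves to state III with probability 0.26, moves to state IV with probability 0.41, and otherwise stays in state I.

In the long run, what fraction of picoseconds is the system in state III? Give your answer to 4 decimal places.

0.3506

Let the stationary distribution be π with π = πP and π_1 + π_2 + π_3 = 1.
π_1 = 0.42·π_1 + 0.37·π_2 + 0.26·π_3
π_2 = 0.27·π_1 + 0.26·π_2 + 0.41·π_3
Solving with the normalization constraint gives π = (0.3506, 0.3138, 0.3355).
So the stationary probability of state III is 0.3506.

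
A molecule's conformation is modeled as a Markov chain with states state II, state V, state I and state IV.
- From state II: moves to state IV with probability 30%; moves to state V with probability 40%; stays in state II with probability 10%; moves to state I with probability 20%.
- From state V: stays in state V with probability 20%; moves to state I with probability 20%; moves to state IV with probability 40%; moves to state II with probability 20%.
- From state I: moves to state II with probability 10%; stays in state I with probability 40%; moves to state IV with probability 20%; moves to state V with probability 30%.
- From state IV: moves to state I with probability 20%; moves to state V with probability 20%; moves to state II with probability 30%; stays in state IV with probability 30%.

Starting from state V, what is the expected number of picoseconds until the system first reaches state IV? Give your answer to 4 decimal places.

2.9932

Let t(s) be the expected number of picoseconds to first reach state IV from state s, with t(state IV) = 0. Conditioning on the first picosecond:
t(state II) = 1 + 0.1·t(state II) + 0.4·t(state V) + 0.2·t(state I)
t(state V) = 1 + 0.2·t(state II) + 0.2·t(state V) + 0.2·t(state I)
t(state I) = 1 + 0.1·t(state II) + 0.3·t(state V) + 0.4·t(state I)
Solving: t(state II) = 3.2653, t(state V) = 2.9932, t(state I) = 3.7075.
Expected picoseconds from state V to state IV: 2.9932.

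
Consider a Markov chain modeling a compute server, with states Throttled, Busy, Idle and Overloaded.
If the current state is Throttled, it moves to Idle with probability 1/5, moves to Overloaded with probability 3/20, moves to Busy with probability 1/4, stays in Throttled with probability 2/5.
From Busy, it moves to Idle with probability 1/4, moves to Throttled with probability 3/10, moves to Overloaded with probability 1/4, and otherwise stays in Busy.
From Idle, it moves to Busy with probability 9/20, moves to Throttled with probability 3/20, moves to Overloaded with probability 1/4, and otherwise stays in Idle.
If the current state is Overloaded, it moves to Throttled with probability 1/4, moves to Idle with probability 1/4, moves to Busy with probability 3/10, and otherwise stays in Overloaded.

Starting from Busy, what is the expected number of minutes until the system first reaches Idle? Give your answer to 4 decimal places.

Let t(s) be the expected number of minutes to first reach Idle from state s, with t(Idle) = 0. Conditioning on the first minute:
t(Throttled) = 1 + 0.4·t(Throttled) + 0.25·t(Busy) + 0.15·t(Overloaded)
t(Busy) = 1 + 0.3·t(Throttled) + 0.2·t(Busy) + 0.25·t(Overloaded)
t(Overloaded) = 1 + 0.25·t(Throttled) + 0.3·t(Busy) + 0.2·t(Overloaded)
Solving: t(Throttled) = 4.5139, t(Busy) = 4.2752, t(Overloaded) = 4.2638.
Expected minutes from Busy to Idle: 4.2752.

4.2752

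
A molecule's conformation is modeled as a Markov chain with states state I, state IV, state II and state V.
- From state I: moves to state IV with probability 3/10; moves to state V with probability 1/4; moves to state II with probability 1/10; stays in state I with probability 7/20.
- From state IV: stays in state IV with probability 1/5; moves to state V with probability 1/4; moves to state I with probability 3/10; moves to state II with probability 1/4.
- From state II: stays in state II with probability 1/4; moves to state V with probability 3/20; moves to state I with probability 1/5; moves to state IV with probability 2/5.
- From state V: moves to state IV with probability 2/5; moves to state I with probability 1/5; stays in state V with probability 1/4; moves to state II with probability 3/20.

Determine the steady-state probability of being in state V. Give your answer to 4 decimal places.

Let the stationary distribution be π with π = πP and π_1 + π_2 + π_3 + π_4 = 1.
π_1 = 0.35·π_1 + 0.3·π_2 + 0.2·π_3 + 0.2·π_4
π_2 = 0.3·π_1 + 0.2·π_2 + 0.4·π_3 + 0.4·π_4
π_3 = 0.1·π_1 + 0.25·π_2 + 0.25·π_3 + 0.15·π_4
Solving with the normalization constraint gives π = (0.2718, 0.3107, 0.1861, 0.2314).
So the stationary probability of state V is 0.2314.

0.2314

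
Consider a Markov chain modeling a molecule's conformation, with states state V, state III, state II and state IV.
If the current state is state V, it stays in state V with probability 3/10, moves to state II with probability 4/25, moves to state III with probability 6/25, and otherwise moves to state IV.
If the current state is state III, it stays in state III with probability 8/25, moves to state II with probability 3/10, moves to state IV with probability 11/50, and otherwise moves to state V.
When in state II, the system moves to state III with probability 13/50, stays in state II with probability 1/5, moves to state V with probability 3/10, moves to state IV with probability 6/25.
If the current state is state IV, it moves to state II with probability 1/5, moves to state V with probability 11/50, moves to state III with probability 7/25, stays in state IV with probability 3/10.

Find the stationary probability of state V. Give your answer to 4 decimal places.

Let the stationary distribution be π with π = πP and π_1 + π_2 + π_3 + π_4 = 1.
π_1 = 0.3·π_1 + 0.16·π_2 + 0.3·π_3 + 0.22·π_4
π_2 = 0.24·π_1 + 0.32·π_2 + 0.26·π_3 + 0.28·π_4
π_3 = 0.16·π_1 + 0.3·π_2 + 0.2·π_3 + 0.2·π_4
Solving with the normalization constraint gives π = (0.2400, 0.2771, 0.2181, 0.2647).
So the stationary probability of state V is 0.2400.

0.2400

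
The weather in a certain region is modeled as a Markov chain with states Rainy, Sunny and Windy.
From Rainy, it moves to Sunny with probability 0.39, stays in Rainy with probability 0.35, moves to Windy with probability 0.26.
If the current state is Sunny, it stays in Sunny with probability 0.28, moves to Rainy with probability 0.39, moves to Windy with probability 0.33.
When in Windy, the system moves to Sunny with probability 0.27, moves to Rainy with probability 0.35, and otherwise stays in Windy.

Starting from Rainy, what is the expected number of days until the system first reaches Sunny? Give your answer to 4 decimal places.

2.8205

Let t(s) be the expected number of days to first reach Sunny from state s, with t(Sunny) = 0. Conditioning on the first day:
t(Rainy) = 1 + 0.35·t(Rainy) + 0.26·t(Windy)
t(Windy) = 1 + 0.35·t(Rainy) + 0.38·t(Windy)
Solving: t(Rainy) = 2.8205, t(Windy) = 3.2051.
Expected days from Rainy to Sunny: 2.8205.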